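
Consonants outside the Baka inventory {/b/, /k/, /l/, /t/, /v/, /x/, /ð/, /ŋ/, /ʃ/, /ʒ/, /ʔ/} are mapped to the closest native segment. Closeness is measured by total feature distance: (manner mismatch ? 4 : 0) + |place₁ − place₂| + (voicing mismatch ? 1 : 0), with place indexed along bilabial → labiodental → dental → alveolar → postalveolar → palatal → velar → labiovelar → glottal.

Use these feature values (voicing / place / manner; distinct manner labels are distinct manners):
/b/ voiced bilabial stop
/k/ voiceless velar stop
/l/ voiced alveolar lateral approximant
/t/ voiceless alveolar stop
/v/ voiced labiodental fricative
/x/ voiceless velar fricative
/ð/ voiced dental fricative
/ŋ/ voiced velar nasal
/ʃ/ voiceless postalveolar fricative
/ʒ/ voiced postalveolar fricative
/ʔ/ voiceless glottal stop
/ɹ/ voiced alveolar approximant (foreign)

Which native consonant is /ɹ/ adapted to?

/l/ is closest: manner differs (approximant→lateral approximant, +4), place distance 0 (alveolar→alveolar), same voicing; total 4. Next closest is /t/ at distance 5.

l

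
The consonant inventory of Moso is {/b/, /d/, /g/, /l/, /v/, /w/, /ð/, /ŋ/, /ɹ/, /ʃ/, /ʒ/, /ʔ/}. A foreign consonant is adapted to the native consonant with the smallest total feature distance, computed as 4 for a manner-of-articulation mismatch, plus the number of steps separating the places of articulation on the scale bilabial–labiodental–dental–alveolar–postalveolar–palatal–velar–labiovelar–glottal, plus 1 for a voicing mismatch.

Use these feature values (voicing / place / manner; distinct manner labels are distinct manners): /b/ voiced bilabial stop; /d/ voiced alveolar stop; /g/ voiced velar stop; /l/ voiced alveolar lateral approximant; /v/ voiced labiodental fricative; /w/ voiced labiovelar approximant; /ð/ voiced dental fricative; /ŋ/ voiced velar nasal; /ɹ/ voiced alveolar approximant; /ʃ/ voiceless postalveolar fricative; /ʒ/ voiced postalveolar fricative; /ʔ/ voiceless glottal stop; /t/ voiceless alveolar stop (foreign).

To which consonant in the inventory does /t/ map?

/d/ is closest: same manner (stop), place distance 0 (alveolar→alveolar), voicing differs (+1); total 1. Next closest is /b/ at distance 4.

d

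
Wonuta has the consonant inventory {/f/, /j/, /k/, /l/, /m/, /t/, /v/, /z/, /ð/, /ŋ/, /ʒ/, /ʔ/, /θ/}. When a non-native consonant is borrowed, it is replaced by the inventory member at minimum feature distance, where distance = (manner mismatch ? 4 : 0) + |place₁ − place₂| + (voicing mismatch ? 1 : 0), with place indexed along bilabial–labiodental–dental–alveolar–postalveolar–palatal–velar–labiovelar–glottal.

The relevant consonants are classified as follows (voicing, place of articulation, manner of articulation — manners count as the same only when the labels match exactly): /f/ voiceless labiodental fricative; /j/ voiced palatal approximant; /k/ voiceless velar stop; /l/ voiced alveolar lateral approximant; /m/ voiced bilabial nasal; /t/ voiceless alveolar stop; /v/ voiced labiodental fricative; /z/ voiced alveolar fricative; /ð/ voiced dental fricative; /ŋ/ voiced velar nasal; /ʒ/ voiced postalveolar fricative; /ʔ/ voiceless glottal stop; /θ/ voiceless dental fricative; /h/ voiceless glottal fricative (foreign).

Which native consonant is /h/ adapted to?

ʔ

/ʔ/ is closest: manner differs (fricative→stop, +4), place distance 0 (glottal→glottal), same voicing; total 4. Next closest is /ʒ/ at distance 5.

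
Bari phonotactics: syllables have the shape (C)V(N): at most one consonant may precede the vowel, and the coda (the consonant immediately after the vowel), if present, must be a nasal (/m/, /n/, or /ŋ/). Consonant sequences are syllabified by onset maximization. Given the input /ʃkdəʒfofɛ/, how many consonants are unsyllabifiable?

Syllabifying with onset maximization leaves /ʃ/, /k/, /ʒ/ stranded (only a nasal (/m/, /n/, or /ŋ/) is licensed in coda position; onsets are limited to one consonant).

3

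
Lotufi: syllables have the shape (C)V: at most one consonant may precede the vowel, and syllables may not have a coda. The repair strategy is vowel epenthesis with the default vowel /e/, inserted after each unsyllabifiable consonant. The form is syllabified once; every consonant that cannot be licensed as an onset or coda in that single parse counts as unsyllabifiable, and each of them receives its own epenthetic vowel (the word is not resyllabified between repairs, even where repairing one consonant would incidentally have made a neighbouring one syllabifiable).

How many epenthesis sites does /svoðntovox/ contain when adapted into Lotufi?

4

The unsyllabifiable consonants are /s/, /ð/, /n/, /x/; each receives one epenthetic vowel.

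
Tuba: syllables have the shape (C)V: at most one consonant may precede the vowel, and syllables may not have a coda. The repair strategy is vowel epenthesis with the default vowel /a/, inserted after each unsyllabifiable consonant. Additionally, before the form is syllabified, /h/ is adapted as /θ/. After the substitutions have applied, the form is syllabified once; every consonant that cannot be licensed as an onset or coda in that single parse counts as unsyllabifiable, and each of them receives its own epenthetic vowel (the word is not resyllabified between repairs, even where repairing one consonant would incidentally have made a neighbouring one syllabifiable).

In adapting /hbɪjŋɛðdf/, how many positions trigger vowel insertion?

5

After substitution the input is /θbɪjŋɛðdf/.
The unsyllabifiable consonants are /θ/, /j/, /ð/, /d/, /f/; each receives one epenthetic vowel.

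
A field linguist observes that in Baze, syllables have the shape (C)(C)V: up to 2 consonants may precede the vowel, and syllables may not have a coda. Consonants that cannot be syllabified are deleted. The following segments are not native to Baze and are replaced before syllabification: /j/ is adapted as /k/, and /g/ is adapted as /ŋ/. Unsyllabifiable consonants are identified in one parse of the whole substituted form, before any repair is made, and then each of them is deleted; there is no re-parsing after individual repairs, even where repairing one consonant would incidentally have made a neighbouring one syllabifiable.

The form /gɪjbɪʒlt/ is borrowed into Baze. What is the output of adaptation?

ŋɪkbɪ

Substitution: /g/ → /ŋ/, /j/ → /k/, giving /ŋɪkbɪʒlt/.
Under (C)(C)V, the unsyllabifiable consonants are /ʒ/, /l/, /t/ (no codas are permitted; onsets may contain at most 2 consonants).
Deleting the stranded consonants removes /ʒ/, /l/, /t/.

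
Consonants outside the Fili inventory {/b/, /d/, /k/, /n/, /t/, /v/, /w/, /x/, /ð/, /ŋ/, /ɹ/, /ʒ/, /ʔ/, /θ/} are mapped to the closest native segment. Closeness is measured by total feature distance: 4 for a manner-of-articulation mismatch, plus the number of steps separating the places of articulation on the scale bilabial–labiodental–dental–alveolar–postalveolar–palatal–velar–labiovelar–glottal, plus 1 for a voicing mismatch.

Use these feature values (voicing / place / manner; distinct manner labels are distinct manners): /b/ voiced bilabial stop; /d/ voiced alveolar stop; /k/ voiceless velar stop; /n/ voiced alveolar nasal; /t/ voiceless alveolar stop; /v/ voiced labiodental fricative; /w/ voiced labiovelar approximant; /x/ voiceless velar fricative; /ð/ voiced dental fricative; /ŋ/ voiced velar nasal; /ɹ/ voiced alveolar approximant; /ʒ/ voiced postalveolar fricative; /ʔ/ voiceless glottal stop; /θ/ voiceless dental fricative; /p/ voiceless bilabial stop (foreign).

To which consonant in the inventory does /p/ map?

b

/b/ is closest: same manner (stop), place distance 0 (bilabial→bilabial), voicing differs (+1); total 1. Next closest is /t/ at distance 3.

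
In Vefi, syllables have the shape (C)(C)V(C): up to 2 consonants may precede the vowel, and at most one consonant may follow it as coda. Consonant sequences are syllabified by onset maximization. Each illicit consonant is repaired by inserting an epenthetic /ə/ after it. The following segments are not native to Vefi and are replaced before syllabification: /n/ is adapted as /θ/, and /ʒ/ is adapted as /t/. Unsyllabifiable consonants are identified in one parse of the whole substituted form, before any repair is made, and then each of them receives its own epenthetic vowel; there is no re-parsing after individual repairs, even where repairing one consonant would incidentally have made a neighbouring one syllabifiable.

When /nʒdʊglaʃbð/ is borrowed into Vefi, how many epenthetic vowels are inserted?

3

After substitution the input is /θtdʊglaʃbð/.
The unsyllabifiable consonants are /θ/, /b/, /ð/; each receives one epenthetic vowel.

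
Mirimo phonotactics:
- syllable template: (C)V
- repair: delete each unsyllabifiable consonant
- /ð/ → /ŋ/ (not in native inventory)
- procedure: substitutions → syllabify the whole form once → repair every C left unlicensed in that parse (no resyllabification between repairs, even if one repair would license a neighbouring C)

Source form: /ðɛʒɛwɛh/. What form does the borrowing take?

Substitution: /ð/ → /ŋ/, giving /ŋɛʒɛwɛh/.
Under (C)V, the unsyllabifiable consonants are /h/ (no codas are permitted; onsets are limited to one consonant).
Deletion applies to /h/.

ŋɛʒɛwɛ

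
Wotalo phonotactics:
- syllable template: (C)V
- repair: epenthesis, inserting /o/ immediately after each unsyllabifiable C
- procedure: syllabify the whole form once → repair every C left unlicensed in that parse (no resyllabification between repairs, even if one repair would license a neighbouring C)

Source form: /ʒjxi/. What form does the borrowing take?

The consonants /ʒ/, /j/ cannot be parsed into a legal (C)V syllable (no codas are permitted; onsets are limited to one consonant).
Each unlicensed consonant becomes the onset of a new syllable: /ʒ/ → /ʒo/, /j/ → /jo/.

ʒojoxi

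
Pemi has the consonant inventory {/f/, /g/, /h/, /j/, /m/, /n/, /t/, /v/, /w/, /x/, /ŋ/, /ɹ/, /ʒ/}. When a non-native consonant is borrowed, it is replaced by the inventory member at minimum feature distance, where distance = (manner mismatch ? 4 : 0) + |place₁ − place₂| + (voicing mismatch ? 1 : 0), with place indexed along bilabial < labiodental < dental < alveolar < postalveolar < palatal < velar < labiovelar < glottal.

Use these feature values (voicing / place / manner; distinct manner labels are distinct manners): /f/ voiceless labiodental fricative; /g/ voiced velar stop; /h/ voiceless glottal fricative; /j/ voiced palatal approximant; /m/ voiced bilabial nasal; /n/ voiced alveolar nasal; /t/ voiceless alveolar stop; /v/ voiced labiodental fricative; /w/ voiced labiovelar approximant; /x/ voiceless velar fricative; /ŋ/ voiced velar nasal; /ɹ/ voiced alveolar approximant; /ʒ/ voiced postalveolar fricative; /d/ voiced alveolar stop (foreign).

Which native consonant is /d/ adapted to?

/t/ is closest: same manner (stop), place distance 0 (alveolar→alveolar), voicing differs (+1); total 1. Next closest is /g/ at distance 3.

t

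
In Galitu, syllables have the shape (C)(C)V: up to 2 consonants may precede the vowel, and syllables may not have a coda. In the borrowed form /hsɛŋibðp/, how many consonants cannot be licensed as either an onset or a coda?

3

The consonants /b/, /ð/, /p/ cannot be parsed into a legal (C)(C)V syllable (no codas are permitted; onsets may contain at most 2 consonants).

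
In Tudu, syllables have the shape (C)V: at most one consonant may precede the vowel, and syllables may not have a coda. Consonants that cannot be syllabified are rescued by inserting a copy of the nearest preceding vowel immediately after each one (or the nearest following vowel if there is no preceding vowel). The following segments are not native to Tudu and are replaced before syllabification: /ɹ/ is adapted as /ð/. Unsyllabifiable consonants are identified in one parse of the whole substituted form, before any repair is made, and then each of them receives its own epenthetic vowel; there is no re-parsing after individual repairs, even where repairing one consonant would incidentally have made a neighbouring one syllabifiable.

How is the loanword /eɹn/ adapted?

eðene

Substitution: /ɹ/ → /ð/, giving /eðn/.
The consonants /ð/, /n/ cannot be parsed into a legal (C)V syllable (no codas are permitted; onsets are limited to one consonant).
Each unlicensed consonant becomes the onset of a new syllable: /ð/ → /ðe/, /n/ → /ne/.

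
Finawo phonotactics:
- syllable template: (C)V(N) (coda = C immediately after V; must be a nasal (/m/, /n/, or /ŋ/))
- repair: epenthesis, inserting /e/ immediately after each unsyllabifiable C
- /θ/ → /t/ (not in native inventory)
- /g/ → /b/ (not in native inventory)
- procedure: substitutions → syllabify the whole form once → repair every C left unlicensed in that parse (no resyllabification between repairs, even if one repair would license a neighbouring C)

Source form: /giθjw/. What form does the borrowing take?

Substitution: /g/ → /b/, /θ/ → /t/, giving /bitjw/.
Syllabifying with onset maximization leaves /t/, /j/, /w/ stranded (only a nasal (/m/, /n/, or /ŋ/) is licensed in coda position; onsets are limited to one consonant).
Epenthesis after each stranded consonant: /t/ → /te/, /j/ → /je/, /w/ → /we/.

bitejewe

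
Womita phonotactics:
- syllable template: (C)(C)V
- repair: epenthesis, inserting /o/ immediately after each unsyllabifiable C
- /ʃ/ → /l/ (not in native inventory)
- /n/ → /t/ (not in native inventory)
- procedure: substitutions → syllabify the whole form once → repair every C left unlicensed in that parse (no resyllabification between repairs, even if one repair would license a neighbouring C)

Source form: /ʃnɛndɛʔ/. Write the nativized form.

ltɛtdɛʔo

Substitution: /ʃ/ → /l/, /n/ → /t/, giving /ltɛtdɛʔ/.
The consonants /ʔ/ cannot be parsed into a legal (C)(C)V syllable (no codas are permitted; onsets may contain at most 2 consonants).
Epenthesis after each stranded consonant: /ʔ/ → /ʔo/.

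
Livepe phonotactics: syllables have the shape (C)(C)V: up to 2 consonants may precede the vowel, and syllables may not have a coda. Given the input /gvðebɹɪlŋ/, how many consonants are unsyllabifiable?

Syllabifying with onset maximization leaves /g/, /l/, /ŋ/ stranded (no codas are permitted; onsets may contain at most 2 consonants).

3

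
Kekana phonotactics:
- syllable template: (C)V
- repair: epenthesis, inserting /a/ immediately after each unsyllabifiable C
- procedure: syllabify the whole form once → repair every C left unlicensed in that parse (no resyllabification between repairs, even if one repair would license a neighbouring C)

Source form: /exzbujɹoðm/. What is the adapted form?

Under (C)V, the unsyllabifiable consonants are /x/, /z/, /j/, /ð/, /m/ (no codas are permitted; onsets are limited to one consonant).
Each unlicensed consonant becomes the onset of a new syllable: /x/ → /xa/, /z/ → /za/, /j/ → /ja/, /ð/ → /ða/, /m/ → /ma/.

exazabujaɹoðama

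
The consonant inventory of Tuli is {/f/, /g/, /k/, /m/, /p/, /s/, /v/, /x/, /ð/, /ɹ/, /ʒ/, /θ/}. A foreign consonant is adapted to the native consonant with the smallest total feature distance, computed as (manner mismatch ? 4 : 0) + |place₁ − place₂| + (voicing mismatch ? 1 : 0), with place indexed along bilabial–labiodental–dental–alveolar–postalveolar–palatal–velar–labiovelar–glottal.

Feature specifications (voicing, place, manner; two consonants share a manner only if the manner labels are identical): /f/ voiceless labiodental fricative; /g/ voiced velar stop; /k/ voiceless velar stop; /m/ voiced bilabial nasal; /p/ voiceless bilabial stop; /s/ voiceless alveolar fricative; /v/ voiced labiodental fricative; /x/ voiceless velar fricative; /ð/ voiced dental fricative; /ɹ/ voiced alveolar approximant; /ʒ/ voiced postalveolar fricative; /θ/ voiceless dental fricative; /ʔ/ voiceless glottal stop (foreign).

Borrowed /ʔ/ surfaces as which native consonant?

k

/k/ is closest: same manner (stop), place distance 2 (glottal→velar), same voicing; total 2. Next closest is /g/ at distance 3.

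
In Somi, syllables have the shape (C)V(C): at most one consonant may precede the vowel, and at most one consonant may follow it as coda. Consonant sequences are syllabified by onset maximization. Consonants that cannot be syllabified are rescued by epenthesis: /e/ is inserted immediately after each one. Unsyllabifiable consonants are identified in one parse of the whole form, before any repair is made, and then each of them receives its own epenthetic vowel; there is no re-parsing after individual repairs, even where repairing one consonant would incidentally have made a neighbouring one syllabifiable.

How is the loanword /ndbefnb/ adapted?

Under (C)V(C), the unsyllabifiable consonants are /n/, /d/, /n/, /b/ (at most one coda consonant is licensed; onsets are limited to one consonant).
Each unlicensed consonant becomes the onset of a new syllable: /n/ → /ne/, /d/ → /de/, /n/ → /ne/, /b/ → /be/.

nedebefnebe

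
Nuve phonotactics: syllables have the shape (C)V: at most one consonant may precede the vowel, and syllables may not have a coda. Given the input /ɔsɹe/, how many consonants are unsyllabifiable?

1

The consonants /s/ cannot be parsed into a legal (C)V syllable (no codas are permitted; onsets are limited to one consonant).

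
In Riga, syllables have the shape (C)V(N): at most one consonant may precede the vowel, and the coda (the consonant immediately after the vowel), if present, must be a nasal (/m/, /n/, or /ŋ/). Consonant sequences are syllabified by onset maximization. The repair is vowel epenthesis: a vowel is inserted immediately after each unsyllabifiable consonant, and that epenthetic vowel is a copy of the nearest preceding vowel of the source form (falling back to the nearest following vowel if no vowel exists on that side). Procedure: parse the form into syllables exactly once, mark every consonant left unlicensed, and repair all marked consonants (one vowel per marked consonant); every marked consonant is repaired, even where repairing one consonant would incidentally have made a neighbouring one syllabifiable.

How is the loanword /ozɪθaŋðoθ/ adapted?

ozɪθaŋðoθo

Syllabifying with onset maximization leaves /θ/ stranded (only a nasal (/m/, /n/, or /ŋ/) is licensed in coda position; onsets are limited to one consonant).
Inserting the epenthetic vowel yields /θ/ → /θo/.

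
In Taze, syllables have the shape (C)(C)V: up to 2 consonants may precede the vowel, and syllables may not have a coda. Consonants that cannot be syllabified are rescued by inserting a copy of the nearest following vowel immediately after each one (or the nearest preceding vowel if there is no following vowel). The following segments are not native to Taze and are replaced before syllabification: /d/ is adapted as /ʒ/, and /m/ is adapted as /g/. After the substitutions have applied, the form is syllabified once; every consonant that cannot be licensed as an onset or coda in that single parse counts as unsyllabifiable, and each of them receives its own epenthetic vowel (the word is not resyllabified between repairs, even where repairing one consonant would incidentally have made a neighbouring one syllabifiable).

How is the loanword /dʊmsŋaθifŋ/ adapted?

ʒʊgasŋaθifiŋi

Substitution: /d/ → /ʒ/, /m/ → /g/, giving /ʒʊgsŋaθifŋ/.
Syllabifying with onset maximization leaves /g/, /f/, /ŋ/ stranded (no codas are permitted; onsets may contain at most 2 consonants).
Epenthesis after each stranded consonant: /g/ → /ga/, /f/ → /fi/, /ŋ/ → /ŋi/.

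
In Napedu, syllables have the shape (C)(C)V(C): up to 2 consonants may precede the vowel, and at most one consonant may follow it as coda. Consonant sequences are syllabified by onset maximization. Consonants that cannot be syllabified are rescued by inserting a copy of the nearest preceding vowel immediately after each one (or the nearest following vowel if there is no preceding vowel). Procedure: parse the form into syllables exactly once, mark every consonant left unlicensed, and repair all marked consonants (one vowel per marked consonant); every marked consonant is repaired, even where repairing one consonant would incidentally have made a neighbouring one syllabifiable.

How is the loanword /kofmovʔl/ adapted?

The consonants /ʔ/, /l/ cannot be parsed into a legal (C)(C)V(C) syllable (at most one coda consonant is licensed; onsets may contain at most 2 consonants).
Inserting the epenthetic vowel yields /ʔ/ → /ʔo/, /l/ → /lo/.

kofmovʔolo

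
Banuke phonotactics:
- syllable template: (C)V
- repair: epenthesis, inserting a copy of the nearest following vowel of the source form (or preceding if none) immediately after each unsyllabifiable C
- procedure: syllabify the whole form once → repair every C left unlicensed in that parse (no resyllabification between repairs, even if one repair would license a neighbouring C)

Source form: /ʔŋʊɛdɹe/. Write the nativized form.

The consonants /ʔ/, /d/ cannot be parsed into a legal (C)V syllable (no codas are permitted; onsets are limited to one consonant).
Inserting the epenthetic vowel yields /ʔ/ → /ʔʊ/, /d/ → /de/.

ʔʊŋʊɛdeɹe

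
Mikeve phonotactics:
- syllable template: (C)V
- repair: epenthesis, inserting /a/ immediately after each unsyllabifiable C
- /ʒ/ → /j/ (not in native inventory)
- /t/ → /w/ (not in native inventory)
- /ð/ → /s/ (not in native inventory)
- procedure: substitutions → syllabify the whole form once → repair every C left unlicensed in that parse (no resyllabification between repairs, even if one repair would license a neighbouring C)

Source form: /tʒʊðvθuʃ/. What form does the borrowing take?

wajʊsavaθuʃa

Substitution: /t/ → /w/, /ʒ/ → /j/, /ð/ → /s/, giving /wjʊsvθuʃ/.
Syllabifying with onset maximization leaves /w/, /s/, /v/, /ʃ/ stranded (no codas are permitted; onsets are limited to one consonant).
Inserting the epenthetic vowel yields /w/ → /wa/, /s/ → /sa/, /v/ → /va/, /ʃ/ → /ʃa/.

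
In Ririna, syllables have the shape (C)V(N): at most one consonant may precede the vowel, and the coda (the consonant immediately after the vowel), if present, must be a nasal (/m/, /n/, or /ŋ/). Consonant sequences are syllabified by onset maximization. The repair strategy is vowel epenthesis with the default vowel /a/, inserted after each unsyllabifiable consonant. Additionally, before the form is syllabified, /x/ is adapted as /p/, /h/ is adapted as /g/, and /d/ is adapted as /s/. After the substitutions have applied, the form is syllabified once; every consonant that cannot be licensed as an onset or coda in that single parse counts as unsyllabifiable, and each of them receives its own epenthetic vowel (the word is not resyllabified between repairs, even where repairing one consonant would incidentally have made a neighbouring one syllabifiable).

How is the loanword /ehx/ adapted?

Substitution: /h/ → /g/, /x/ → /p/, giving /egp/.
The consonants /g/, /p/ cannot be parsed into a legal (C)V(N) syllable (only a nasal (/m/, /n/, or /ŋ/) is licensed in coda position; onsets are limited to one consonant).
Inserting the epenthetic vowel yields /g/ → /ga/, /p/ → /pa/.

egapa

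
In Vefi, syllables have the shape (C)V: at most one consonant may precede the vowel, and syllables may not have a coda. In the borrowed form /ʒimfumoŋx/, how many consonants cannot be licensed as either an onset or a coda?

3

Syllabifying with onset maximization leaves /m/, /ŋ/, /x/ stranded (no codas are permitted; onsets are limited to one consonant).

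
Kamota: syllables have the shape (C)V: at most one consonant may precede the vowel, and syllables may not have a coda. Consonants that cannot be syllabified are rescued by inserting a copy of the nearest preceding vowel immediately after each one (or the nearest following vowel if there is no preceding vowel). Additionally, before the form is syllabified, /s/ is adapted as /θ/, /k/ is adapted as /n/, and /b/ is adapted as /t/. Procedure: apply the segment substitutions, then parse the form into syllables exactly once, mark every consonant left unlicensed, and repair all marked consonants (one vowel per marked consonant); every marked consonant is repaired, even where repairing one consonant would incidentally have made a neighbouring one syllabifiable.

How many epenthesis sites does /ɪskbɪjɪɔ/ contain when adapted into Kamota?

2

After substitution the input is /ɪθntɪjɪɔ/.
The unsyllabifiable consonants are /θ/, /n/; each receives one epenthetic vowel.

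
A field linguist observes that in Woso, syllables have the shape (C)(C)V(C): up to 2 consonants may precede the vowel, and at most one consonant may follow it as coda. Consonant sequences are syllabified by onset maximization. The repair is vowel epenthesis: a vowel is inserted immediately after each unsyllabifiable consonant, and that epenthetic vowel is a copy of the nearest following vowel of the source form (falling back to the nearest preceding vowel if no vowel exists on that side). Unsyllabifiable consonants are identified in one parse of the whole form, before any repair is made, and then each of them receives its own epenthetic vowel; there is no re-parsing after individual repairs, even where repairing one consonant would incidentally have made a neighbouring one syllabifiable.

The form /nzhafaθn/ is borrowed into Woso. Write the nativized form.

The consonants /n/, /n/ cannot be parsed into a legal (C)(C)V(C) syllable (at most one coda consonant is licensed; onsets may contain at most 2 consonants).
Each unlicensed consonant becomes the onset of a new syllable: /n/ → /na/, /n/ → /na/.

nazhafaθna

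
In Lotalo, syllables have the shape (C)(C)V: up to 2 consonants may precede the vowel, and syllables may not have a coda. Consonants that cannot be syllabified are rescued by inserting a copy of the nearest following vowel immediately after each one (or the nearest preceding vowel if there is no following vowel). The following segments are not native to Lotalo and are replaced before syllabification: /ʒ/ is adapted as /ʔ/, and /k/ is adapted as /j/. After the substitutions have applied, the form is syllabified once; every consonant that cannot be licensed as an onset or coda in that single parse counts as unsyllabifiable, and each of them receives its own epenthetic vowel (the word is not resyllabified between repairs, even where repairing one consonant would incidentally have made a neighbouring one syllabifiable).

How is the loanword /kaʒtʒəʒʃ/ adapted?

Substitution: /k/ → /j/, /ʒ/ → /ʔ/, giving /jaʔtʔəʔʃ/.
Under (C)(C)V, the unsyllabifiable consonants are /ʔ/, /ʔ/, /ʃ/ (no codas are permitted; onsets may contain at most 2 consonants).
Each unlicensed consonant becomes the onset of a new syllable: /ʔ/ → /ʔə/, /ʔ/ → /ʔə/, /ʃ/ → /ʃə/.

jaʔətʔəʔəʃə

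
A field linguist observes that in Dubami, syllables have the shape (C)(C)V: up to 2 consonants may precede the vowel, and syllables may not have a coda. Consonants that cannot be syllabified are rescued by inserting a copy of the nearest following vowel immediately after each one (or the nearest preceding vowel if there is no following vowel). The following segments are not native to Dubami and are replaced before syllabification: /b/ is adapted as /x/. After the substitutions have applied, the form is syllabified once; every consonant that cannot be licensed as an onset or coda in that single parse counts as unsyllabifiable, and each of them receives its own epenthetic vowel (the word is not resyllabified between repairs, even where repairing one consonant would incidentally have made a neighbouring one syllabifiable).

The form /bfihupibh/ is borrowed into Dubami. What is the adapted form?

xfihupixihi

Substitution: /b/ → /x/, giving /xfihupixh/.
Syllabifying with onset maximization leaves /x/, /h/ stranded (no codas are permitted; onsets may contain at most 2 consonants).
Inserting the epenthetic vowel yields /x/ → /xi/, /h/ → /hi/.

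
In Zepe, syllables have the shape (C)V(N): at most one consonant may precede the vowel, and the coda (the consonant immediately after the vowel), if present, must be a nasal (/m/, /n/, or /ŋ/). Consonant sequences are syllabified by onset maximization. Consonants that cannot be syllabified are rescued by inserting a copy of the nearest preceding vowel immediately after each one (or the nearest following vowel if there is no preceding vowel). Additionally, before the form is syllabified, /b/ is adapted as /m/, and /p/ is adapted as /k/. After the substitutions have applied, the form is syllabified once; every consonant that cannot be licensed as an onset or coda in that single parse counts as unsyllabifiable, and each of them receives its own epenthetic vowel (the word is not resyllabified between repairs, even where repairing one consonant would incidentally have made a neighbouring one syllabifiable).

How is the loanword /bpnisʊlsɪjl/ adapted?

mikinisʊlʊsɪjɪlɪ

Substitution: /b/ → /m/, /p/ → /k/, giving /mknisʊlsɪjl/.
Under (C)V(N), the unsyllabifiable consonants are /m/, /k/, /l/, /j/, /l/ (only a nasal (/m/, /n/, or /ŋ/) is licensed in coda position; onsets are limited to one consonant).
Each unlicensed consonant becomes the onset of a new syllable: /m/ → /mi/, /k/ → /ki/, /l/ → /lʊ/, /j/ → /jɪ/, /l/ → /lɪ/.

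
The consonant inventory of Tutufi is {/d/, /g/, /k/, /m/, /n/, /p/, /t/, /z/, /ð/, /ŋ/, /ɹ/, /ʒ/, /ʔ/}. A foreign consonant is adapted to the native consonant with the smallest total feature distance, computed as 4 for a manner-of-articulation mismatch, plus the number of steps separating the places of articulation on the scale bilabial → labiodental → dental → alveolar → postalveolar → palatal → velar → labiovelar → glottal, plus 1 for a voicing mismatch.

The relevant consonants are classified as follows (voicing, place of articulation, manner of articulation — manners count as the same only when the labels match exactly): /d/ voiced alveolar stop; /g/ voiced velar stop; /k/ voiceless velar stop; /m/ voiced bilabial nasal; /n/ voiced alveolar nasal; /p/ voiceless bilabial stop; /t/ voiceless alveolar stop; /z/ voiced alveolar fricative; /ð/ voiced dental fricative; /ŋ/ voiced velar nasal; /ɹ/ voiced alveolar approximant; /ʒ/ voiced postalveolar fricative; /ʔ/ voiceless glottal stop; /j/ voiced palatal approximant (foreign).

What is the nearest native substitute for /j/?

/ɹ/ is closest: same manner (approximant), place distance 2 (palatal→alveolar), same voicing; total 2. Next closest is /g/ at distance 5.

ɹ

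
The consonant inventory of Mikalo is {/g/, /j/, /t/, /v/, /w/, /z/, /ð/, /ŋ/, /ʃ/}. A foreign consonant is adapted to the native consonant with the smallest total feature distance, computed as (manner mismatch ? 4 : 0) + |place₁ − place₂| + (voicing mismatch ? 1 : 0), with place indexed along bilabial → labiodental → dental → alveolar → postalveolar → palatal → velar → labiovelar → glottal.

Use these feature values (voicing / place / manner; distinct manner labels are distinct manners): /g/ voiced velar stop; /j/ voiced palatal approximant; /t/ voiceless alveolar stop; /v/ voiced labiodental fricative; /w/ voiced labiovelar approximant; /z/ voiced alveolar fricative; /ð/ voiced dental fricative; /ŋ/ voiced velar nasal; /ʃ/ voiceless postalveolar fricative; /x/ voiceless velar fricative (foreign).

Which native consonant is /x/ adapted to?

/ʃ/ is closest: same manner (fricative), place distance 2 (velar→postalveolar), same voicing; total 2. Next closest is /z/ at distance 4.

ʃ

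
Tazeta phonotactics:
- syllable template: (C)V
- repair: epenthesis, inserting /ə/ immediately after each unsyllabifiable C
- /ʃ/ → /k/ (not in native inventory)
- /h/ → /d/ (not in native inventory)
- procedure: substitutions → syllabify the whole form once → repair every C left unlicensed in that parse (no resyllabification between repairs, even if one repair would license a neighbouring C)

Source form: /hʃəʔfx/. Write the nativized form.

Substitution: /h/ → /d/, /ʃ/ → /k/, giving /dkəʔfx/.
The consonants /d/, /ʔ/, /f/, /x/ cannot be parsed into a legal (C)V syllable (no codas are permitted; onsets are limited to one consonant).
Each unlicensed consonant becomes the onset of a new syllable: /d/ → /də/, /ʔ/ → /ʔə/, /f/ → /fə/, /x/ → /xə/.

dəkəʔəfəxə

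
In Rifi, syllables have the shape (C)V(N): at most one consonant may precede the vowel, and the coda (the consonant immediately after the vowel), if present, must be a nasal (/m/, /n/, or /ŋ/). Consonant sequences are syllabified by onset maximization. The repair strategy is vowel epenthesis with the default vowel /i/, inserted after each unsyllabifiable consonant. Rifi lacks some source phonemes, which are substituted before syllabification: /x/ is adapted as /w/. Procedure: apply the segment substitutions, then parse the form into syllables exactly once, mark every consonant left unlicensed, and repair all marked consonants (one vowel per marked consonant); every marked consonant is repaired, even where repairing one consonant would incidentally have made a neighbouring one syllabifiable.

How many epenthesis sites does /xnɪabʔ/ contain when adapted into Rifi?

After substitution the input is /wnɪabʔ/.
The unsyllabifiable consonants are /w/, /b/, /ʔ/; each receives one epenthetic vowel.

3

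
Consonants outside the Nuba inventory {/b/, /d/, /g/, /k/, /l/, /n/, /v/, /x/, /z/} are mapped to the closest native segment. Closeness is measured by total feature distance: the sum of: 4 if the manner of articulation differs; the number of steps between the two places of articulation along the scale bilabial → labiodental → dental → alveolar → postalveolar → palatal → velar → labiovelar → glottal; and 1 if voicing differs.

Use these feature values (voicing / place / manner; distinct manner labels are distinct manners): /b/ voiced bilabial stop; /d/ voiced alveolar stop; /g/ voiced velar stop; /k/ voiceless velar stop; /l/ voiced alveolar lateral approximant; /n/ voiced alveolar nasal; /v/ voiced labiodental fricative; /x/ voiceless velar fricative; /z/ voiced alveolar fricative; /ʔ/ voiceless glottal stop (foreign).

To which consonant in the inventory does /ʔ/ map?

/k/ is closest: same manner (stop), place distance 2 (glottal→velar), same voicing; total 2. Next closest is /g/ at distance 3.

k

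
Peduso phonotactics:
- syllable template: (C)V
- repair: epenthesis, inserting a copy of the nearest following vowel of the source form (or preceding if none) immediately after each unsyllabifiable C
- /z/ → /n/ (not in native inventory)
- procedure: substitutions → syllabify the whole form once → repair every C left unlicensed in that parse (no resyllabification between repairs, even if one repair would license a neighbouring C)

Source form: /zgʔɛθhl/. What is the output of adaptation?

nɛgɛʔɛθɛhɛlɛ

Substitution: /z/ → /n/, giving /ngʔɛθhl/.
Under (C)V, the unsyllabifiable consonants are /n/, /g/, /θ/, /h/, /l/ (no codas are permitted; onsets are limited to one consonant).
Inserting the epenthetic vowel yields /n/ → /nɛ/, /g/ → /gɛ/, /θ/ → /θɛ/, /h/ → /hɛ/, /l/ → /lɛ/.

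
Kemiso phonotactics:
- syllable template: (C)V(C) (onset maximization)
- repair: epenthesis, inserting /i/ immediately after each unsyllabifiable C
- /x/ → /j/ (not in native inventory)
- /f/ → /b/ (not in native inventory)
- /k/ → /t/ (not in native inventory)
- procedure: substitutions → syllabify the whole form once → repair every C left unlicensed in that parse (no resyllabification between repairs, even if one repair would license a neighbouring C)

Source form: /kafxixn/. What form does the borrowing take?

Substitution: /k/ → /t/, /f/ → /b/, /x/ → /j/, giving /tabjijn/.
Under (C)V(C), the unsyllabifiable consonants are /n/ (at most one coda consonant is licensed; onsets are limited to one consonant).
Epenthesis after each stranded consonant: /n/ → /ni/.

tabjijni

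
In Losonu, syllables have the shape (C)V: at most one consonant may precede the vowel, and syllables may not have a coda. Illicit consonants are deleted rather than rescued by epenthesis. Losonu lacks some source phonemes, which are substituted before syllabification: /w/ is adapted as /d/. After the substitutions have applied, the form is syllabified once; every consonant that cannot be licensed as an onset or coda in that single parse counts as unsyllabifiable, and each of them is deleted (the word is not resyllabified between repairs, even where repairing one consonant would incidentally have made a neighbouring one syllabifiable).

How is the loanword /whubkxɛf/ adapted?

Substitution: /w/ → /d/, giving /dhubkxɛf/.
Under (C)V, the unsyllabifiable consonants are /d/, /b/, /k/, /f/ (no codas are permitted; onsets are limited to one consonant).
Deletion applies to /d/, /b/, /k/, /f/.

huxɛ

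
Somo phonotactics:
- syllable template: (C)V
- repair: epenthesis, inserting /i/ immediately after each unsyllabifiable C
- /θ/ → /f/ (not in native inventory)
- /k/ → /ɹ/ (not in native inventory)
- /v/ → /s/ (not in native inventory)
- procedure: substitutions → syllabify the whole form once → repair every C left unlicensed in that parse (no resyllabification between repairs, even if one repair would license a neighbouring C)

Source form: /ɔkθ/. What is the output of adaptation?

Substitution: /k/ → /ɹ/, /θ/ → /f/, giving /ɔɹf/.
Under (C)V, the unsyllabifiable consonants are /ɹ/, /f/ (no codas are permitted; onsets are limited to one consonant).
Each unlicensed consonant becomes the onset of a new syllable: /ɹ/ → /ɹi/, /f/ → /fi/.

ɔɹifi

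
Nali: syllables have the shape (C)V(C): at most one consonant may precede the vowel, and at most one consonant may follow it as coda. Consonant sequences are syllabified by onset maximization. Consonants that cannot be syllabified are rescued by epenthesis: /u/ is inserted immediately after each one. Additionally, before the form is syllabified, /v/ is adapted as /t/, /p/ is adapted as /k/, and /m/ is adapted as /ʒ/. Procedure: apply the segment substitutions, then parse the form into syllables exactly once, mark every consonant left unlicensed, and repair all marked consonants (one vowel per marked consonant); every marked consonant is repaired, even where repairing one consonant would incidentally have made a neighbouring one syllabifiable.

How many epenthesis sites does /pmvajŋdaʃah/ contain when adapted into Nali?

3

After substitution the input is /kʒtajŋdaʃah/.
The unsyllabifiable consonants are /k/, /ʒ/, /ŋ/; each receives one epenthetic vowel.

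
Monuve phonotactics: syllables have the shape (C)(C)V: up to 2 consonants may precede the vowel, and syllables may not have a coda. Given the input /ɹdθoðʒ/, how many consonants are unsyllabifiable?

3

Under (C)(C)V, the unsyllabifiable consonants are /ɹ/, /ð/, /ʒ/ (no codas are permitted; onsets may contain at most 2 consonants).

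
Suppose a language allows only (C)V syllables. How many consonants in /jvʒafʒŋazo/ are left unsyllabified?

Under (C)V, the unsyllabifiable consonants are /j/, /v/, /f/, /ʒ/ (no codas are permitted; onsets are limited to one consonant).

4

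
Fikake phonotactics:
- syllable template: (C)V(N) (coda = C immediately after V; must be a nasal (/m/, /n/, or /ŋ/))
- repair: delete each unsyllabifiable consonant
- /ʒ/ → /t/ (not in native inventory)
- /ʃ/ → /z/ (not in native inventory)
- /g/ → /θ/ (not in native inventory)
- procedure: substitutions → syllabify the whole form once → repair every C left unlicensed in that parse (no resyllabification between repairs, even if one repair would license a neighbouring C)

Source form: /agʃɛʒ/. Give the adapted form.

azɛ

Substitution: /g/ → /θ/, /ʃ/ → /z/, /ʒ/ → /t/, giving /aθzɛt/.
The consonants /θ/, /t/ cannot be parsed into a legal (C)V(N) syllable (only a nasal (/m/, /n/, or /ŋ/) is licensed in coda position; onsets are limited to one consonant).
Deleting the stranded consonants removes /θ/, /t/.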